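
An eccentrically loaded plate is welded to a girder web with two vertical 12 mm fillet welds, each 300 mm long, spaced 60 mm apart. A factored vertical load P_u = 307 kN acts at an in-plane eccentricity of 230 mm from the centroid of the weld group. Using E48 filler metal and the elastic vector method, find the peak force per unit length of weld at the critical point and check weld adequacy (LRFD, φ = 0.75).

f_max ≈ 2300 N/mm; NOT adequate

E48XX → F_EXX = 480 MPa.
Total weld length L_w = 600 mm. Treat welds as unit-width lines.
Polar moment about centroid: J = 2[d³/12 + d(b/2)²] = 2[300³/12 + 300×30²] = 5040000 mm³.
Direct shear f_v = P/L_w = 307×10³ / 600 = 511.7 N/mm (vertical).
Torsion M = P·e = 307×10³ × 230 = 70610000 N·mm.
Critical point at (x, y) = (30, 150) from centroid. f_tx = M·y/J = 2101 N/mm; f_ty = M·x/J = 420.3 N/mm.
Resultant f_max = √[f_tx² + (f_v + f_ty)²] = √[2101² + (511.7 + 420.3)²] = 2299 N/mm.
Capacity per unit length: φr_n = 0.75 × 0.6 × 480 × (0.707 × 12) = 1833 N/mm.
2299 > 1833 → NOT adequate.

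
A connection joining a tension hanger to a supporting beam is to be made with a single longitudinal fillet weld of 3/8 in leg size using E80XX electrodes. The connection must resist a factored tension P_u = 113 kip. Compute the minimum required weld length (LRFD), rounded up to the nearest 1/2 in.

L = 12 in

E80XX → F_EXX = 80 ksi.
Throat t_e = 0.707 × 0.375 = 0.2651 in.
φr_n = 0.75 × 0.6 × 80 × 0.2651 = 9.544 kip/in.
L_req = P_u / φr_n = 113 / 9.544 = 11.84 in total.
Round up → use L = 12 in.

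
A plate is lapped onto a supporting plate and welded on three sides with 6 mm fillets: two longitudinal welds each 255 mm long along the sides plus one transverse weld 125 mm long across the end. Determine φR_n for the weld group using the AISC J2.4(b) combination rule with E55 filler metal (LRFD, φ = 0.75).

φR_n ≈ 667 kN

E55XX → F_EXX = 550 MPa.
t_e = 0.707 × 6 = 4.242 mm.
R_nwl = 0.6 × 550 × 4.242 × 510 × 10⁻³ = 713.9 kN (longitudinal, 2 welds).
R_nwt = 0.6 × 550 × 4.242 × 125 × 10⁻³ = 175 kN (transverse, base value).
(i) R_nwl + R_nwt = 888.9 kN; (ii) 0.85 R_nwl + 1.5 R_nwt = 869.3 kN.
R_n = max = 888.9 kN [governs: (i)]; φR_n = 666.7 kN.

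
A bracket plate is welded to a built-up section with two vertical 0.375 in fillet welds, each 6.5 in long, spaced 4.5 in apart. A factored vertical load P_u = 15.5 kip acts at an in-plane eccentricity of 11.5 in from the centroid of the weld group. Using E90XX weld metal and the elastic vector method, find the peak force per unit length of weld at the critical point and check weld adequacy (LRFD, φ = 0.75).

f_max ≈ 7.06 kip/in; adequate

E90XX → F_EXX = 90 ksi.
Total weld length L_w = 13 in. Treat welds as unit-width lines.
Polar moment about centroid: J = 2[d³/12 + d(b/2)²] = 2[6.5³/12 + 6.5×2.25²] = 111.6 in³.
Direct shear f_v = P/L_w = 15.5 / 13 = 1.192 kip/in (vertical).
Torsion M = P·e = 15.5 × 11.5 = 178.25 kip·in.
Critical point at (x, y) = (2.25, 3.25) from centroid. f_tx = M·y/J = 5.192 kip/in; f_ty = M·x/J = 3.594 kip/in.
Resultant f_max = √[f_tx² + (f_v + f_ty)²] = √[5.192² + (1.192 + 3.594)²] = 7.062 kip/in.
Capacity per unit length: φr_n = 0.75 × 0.6 × 90 × (0.707 × 0.375) = 10.74 kip/in.
7.062 ≤ 10.74 → adequate.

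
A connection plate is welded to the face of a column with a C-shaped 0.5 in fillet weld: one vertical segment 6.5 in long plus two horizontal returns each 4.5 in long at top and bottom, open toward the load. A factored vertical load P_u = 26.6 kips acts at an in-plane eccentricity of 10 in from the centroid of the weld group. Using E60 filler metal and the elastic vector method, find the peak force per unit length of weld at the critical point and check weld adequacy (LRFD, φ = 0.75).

f_max ≈ 9.25 kip/in; adequate

E60XX → F_EXX = 60 ksi.
Total weld length L_w = 15.5 in. Treat welds as unit-width lines.
Centroid: x̄ = 2×4.5×2.25 / 15.5 = 1.306 in from the vertical weld.
Polar moment about centroid: J = I_x + I_y = [6.5³/12 + 2×4.5×3.25²] + [6.5×1.306² + 2(4.5³/12 + 4.5×0.9435²)] = 152.2 in³.
Direct shear f_v = P/L_w = 26.6 / 15.5 = 1.716 kip/in (vertical).
Torsion M = P·e = 26.6 × 10 = 266 kip·in.
Critical point at (x, y) = (3.194, 3.25) from centroid. f_tx = M·y/J = 5.678 kip/in; f_ty = M·x/J = 5.58 kip/in.
Resultant f_max = √[f_tx² + (f_v + f_ty)²] = √[5.678² + (1.716 + 5.58)²] = 9.245 kip/in.
Capacity per unit length: φr_n = 0.75 × 0.6 × 60 × (0.707 × 0.5) = 9.544 kip/in.
9.245 ≤ 9.544 → adequate.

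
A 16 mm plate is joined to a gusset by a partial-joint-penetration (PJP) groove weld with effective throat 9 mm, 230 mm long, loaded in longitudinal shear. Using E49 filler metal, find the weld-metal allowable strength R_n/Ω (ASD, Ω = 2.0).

E49XX → F_EXX = 490 MPa.
Effective throat (given) t_e = 9 mm.
A_we = 9 × 230 = 2070 mm².
F_nw = 0.6 F_EXX = 294 MPa.
R_n/Ω = (294 × 2070) / 2.0 × 10⁻³ = 304.3 kN.

R_n/Ω ≈ 304 kN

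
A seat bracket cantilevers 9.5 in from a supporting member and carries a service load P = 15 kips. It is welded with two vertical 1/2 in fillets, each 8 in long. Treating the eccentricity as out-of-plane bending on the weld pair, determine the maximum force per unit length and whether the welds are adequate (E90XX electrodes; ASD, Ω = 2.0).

f_max ≈ 6.75 kip/in; adequate

E90XX → F_EXX = 90 ksi.
L_w = 2 × 8 = 16 in; section modulus (unit throat) S = 2 × L²/6 = 21.33 in².
Direct shear f_v = P/L_w = 15/16 = 0.9375 kip/in.
Moment M = P × e = 15 × 9.5 = 142.5 kip·in; bending f_b = M/S = 6.68 kip/in.
f_max = √(f_v² + f_b²) = √(0.9375² + 6.68²) = 6.745 kip/in.
r_n/Ω = (1/2.0) × 0.6 × 90 × (0.707 × 0.5) = 9.544 kip/in → adequate.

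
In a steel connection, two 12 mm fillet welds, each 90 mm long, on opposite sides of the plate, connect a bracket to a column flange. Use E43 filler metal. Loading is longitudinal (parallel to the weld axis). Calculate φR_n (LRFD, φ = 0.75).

φR_n ≈ 295 kN

E43XX → F_EXX = 430 MPa.
Effective throat t_e = 0.707 × 12 = 8.484 mm.
Total length L = 180 mm; A_we = 8.484 × 180 = 1527 mm².
F_nw = 0.6 F_EXX = 0.6 × 430 = 258 MPa.
φR_n = 0.75 × 258 × 1527 × 10⁻³ = 295.5 kN.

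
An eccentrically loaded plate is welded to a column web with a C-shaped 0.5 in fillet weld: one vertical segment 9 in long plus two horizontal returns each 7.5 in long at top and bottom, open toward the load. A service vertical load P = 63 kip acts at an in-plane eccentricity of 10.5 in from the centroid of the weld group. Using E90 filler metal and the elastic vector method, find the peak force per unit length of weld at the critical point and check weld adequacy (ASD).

E90XX → F_EXX = 90 ksi.
Total weld length L_w = 24 in. Treat welds as unit-width lines.
Centroid: x̄ = 2×7.5×3.75 / 24 = 2.344 in from the vertical weld.
Polar moment about centroid: J = I_x + I_y = [9³/12 + 2×7.5×4.5²] + [9×2.344² + 2(7.5³/12 + 7.5×1.406²)] = 513.9 in³.
Direct shear f_v = P/L_w = 63 / 24 = 2.625 kip/in (vertical).
Torsion M = P·e = 63 × 10.5 = 661.5 kip·in.
Critical point at (x, y) = (5.156, 4.5) from centroid. f_tx = M·y/J = 5.792 kip/in; f_ty = M·x/J = 6.637 kip/in.
Resultant f_max = √[f_tx² + (f_v + f_ty)²] = √[5.792² + (2.625 + 6.637)²] = 10.92 kip/in.
Capacity per unit length: r_n/Ω = (1/2.0) × 0.6 × 90 × (0.707 × 0.5) = 9.544 kip/in.
10.92 > 9.544 → NOT adequate.

f_max ≈ 10.9 kip/in; NOT adequate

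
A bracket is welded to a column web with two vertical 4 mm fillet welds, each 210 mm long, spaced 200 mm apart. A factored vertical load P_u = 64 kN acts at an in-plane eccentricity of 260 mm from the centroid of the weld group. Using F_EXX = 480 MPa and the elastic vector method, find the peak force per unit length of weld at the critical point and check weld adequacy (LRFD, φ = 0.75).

Total weld length L_w = 420 mm. Treat welds as unit-width lines.
Polar moment about centroid: J = 2[d³/12 + d(b/2)²] = 2[210³/12 + 210×100²] = 5744000 mm³.
Direct shear f_v = P/L_w = 64×10³ / 420 = 152.4 N/mm (vertical).
Torsion M = P·e = 64×10³ × 260 = 16640000 N·mm.
Critical point at (x, y) = (100, 105) from centroid. f_tx = M·y/J = 304.2 N/mm; f_ty = M·x/J = 289.7 N/mm.
Resultant f_max = √[f_tx² + (f_v + f_ty)²] = √[304.2² + (152.4 + 289.7)²] = 536.6 N/mm.
Capacity per unit length: φr_n = 0.75 × 0.6 × 480 × (0.707 × 4) = 610.8 N/mm.
536.6 ≤ 610.8 → adequate.

f_max ≈ 537 N/mm; adequate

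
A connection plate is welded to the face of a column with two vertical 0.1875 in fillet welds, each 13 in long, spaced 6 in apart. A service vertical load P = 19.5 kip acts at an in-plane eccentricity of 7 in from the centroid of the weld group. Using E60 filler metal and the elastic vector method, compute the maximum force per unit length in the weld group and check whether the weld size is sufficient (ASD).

f_max ≈ 2.06 kip/in; adequate

E60XX → F_EXX = 60 ksi.
Total weld length L_w = 26 in. Treat welds as unit-width lines.
Polar moment about centroid: J = 2[d³/12 + d(b/2)²] = 2[13³/12 + 13×3²] = 600.2 in³.
Direct shear f_v = P/L_w = 19.5 / 26 = 0.75 kip/in (vertical).
Torsion M = P·e = 19.5 × 7 = 136.5 kip·in.
Critical point at (x, y) = (3, 6.5) from centroid. f_tx = M·y/J = 1.478 kip/in; f_ty = M·x/J = 0.6823 kip/in.
Resultant f_max = √[f_tx² + (f_v + f_ty)²] = √[1.478² + (0.75 + 0.6823)²] = 2.058 kip/in.
Capacity per unit length: r_n/Ω = (1/2.0) × 0.6 × 60 × (0.707 × 0.1875) = 2.386 kip/in.
2.058 ≤ 2.386 → adequate.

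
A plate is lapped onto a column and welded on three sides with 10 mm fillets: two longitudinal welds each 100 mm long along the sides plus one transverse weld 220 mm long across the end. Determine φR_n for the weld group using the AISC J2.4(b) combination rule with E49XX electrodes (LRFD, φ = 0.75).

φR_n ≈ 779 kN

E49XX → F_EXX = 490 MPa.
t_e = 0.707 × 10 = 7.07 mm.
R_nwl = 0.6 × 490 × 7.07 × 200 × 10⁻³ = 415.7 kN (longitudinal, 2 welds).
R_nwt = 0.6 × 490 × 7.07 × 220 × 10⁻³ = 457.3 kN (transverse, base value).
(i) R_nwl + R_nwt = 873 kN; (ii) 0.85 R_nwl + 1.5 R_nwt = 1039 kN.
R_n = max = 1039 kN [governs: (ii)]; φR_n = 779.5 kN.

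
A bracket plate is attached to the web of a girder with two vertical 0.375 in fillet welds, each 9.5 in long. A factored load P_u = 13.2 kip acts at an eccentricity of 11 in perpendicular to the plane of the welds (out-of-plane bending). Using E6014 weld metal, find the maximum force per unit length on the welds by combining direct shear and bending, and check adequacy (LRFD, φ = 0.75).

f_max ≈ 4.88 kip/in; adequate

E60XX → F_EXX = 60 ksi.
L_w = 2 × 9.5 = 19 in; section modulus (unit throat) S = 2 × L²/6 = 30.08 in².
Direct shear f_v = P/L_w = 13.2/19 = 0.6947 kip/in.
Moment M = P × e = 13.2 × 11 = 145.2 kip·in; bending f_b = M/S = 4.827 kip/in.
f_max = √(f_v² + f_b²) = √(0.6947² + 4.827²) = 4.876 kip/in.
φr_n = 0.75 × 0.6 × 60 × (0.707 × 0.375) = 7.158 kip/in → adequate.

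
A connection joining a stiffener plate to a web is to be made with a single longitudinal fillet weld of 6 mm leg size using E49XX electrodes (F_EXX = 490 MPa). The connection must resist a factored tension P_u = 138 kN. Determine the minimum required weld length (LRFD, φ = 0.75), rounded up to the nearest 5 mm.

Throat t_e = 0.707 × 6 = 4.242 mm.
φr_n = 0.75 × 0.6 × 490 × 4.242 × 10⁻³ = 0.9354 kN/mm.
L_req = P_u / φr_n = 138 / 0.9354 = 147.5 mm total.
Round up → use L = 150 mm.

L = 150 mm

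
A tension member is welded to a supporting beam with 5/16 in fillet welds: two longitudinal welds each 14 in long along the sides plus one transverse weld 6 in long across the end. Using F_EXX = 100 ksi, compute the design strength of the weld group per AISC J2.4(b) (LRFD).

t_e = 0.707 × 0.3125 = 0.2209 in.
R_nwl = 0.6 × 100 × 0.2209 × 28 = 371.2 kips (longitudinal, 2 welds).
R_nwt = 0.6 × 100 × 0.2209 × 6 = 79.54 kips (transverse, base value).
(i) R_nwl + R_nwt = 450.7 kips; (ii) 0.85 R_nwl + 1.5 R_nwt = 434.8 kips.
R_n = max = 450.7 kips [governs: (i)]; φR_n = 338 kips.

φR_n ≈ 338 kips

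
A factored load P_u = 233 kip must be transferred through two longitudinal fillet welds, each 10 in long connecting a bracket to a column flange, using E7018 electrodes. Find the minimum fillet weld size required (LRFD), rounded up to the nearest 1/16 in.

w = 9/16 in

E70XX → F_EXX = 70 ksi.
Total weld length L = 20 in.
Required throat t_e = P_u / (φ × 0.6 F_EXX × L) = 233 / (0.75 × 0.6 × 70 × 20) = 0.3698 in.
Required leg w = t_e / 0.707 = 0.5231 in → use 9/16 in.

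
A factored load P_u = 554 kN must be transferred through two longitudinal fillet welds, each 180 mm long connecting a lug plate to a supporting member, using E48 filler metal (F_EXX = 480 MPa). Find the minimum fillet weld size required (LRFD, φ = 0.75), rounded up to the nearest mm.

Total weld length L = 360 mm.
Required throat t_e = P_u / (φ × 0.6 F_EXX × L) = 554 / (0.75 × 0.6 × 480 × 360 × 10⁻³) = 7.124 mm.
Required leg w = t_e / 0.707 = 10.08 mm → use 11 mm.

w = 11 mm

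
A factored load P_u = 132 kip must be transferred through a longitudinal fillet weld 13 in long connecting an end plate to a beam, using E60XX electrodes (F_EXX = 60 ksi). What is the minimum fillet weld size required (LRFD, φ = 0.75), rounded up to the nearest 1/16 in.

Total weld length L = 13 in.
Required throat t_e = P_u / (φ × 0.6 F_EXX × L) = 132 / (0.75 × 0.6 × 60 × 13) = 0.3761 in.
Required leg w = t_e / 0.707 = 0.5319 in → use 9/16 in.

w = 9/16 in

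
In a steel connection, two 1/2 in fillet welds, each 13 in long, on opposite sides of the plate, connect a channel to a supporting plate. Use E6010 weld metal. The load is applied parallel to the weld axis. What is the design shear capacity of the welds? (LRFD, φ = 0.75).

φR_n ≈ 248 kips

E60XX → F_EXX = 60 ksi.
Effective throat t_e = 0.707 × 0.5 = 0.3535 in.
Total length L = 26 in; A_we = 0.3535 × 26 = 9.191 in².
F_nw = 0.6 F_EXX = 0.6 × 60 = 36 ksi.
φR_n = 0.75 × 36 × 9.191 = 248.2 kips.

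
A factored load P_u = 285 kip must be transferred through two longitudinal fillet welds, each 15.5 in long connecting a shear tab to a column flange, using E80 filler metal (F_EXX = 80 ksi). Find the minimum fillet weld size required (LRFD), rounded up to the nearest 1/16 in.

Total weld length L = 31 in.
Required throat t_e = P_u / (φ × 0.6 F_EXX × L) = 285 / (0.75 × 0.6 × 80 × 31) = 0.2554 in.
Required leg w = t_e / 0.707 = 0.3612 in → use 3/8 in.

w = 3/8 in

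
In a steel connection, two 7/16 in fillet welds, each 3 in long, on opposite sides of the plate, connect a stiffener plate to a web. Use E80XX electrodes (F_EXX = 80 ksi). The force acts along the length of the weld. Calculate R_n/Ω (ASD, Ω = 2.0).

R_n/Ω ≈ 44.5 kips

Effective throat t_e = 0.707 × 0.4375 = 0.3093 in.
Total length L = 6 in; A_we = 0.3093 × 6 = 1.856 in².
F_nw = 0.6 F_EXX = 0.6 × 80 = 48 ksi.
R_n = 48 × 1.856 = 89.08 kips; R_n/Ω = 89.08/2.0 = 44.54 kips.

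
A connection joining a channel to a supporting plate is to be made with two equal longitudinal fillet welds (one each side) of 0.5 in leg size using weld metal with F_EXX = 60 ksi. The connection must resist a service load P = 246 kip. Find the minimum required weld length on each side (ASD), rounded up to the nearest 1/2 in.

Throat t_e = 0.707 × 0.5 = 0.3535 in.
r_n/Ω = (0.6 × 60 × 0.3535) / 2.0 = 6.363 kip/in.
L_req = P / (r_n/Ω) = 246 / 6.363 = 38.66 in total.
Per side: 38.66 / 2 = 19.33 in.
Round up → use L = 19.5 in on each side.

L = 19.5 in on each side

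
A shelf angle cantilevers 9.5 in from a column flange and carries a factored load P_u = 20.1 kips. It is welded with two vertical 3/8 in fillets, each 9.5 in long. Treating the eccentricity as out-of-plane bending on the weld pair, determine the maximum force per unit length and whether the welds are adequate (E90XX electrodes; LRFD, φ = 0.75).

f_max ≈ 6.43 kip/in; adequate

E90XX → F_EXX = 90 ksi.
L_w = 2 × 9.5 = 19 in; section modulus (unit throat) S = 2 × L²/6 = 30.08 in².
Direct shear f_v = P/L_w = 20.1/19 = 1.058 kip/in.
Moment M = P × e = 20.1 × 9.5 = 190.95 kip·in; bending f_b = M/S = 6.347 kip/in.
f_max = √(f_v² + f_b²) = √(1.058² + 6.347²) = 6.435 kip/in.
φr_n = 0.75 × 0.6 × 90 × (0.707 × 0.375) = 10.74 kip/in → adequate.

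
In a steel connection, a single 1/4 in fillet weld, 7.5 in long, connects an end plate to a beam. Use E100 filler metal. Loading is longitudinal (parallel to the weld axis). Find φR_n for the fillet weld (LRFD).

E100XX → F_EXX = 100 ksi.
Effective throat t_e = 0.707 × 0.25 = 0.1767 in.
Total length L = 7.5 in; A_we = 0.1767 × 7.5 = 1.326 in².
F_nw = 0.6 F_EXX = 0.6 × 100 = 60 ksi.
φR_n = 0.75 × 60 × 1.326 = 59.65 kips.

φR_n ≈ 59.7 kips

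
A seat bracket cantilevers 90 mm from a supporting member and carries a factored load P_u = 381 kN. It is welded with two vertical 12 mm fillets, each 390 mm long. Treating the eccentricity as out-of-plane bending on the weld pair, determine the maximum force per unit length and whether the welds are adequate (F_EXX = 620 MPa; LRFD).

f_max ≈ 834 N/mm; adequate

L_w = 2 × 390 = 780 mm; section modulus (unit throat) S = 2 × L²/6 = 50700 mm².
Direct shear f_v = P/L_w = 381×10³/780 = 488.5 N/mm.
Moment M = P × e = 381×10³ × 90 = 34290000 N·mm; bending f_b = M/S = 676.3 N/mm.
f_max = √(f_v² + f_b²) = √(488.5² + 676.3²) = 834.3 N/mm.
φr_n = 0.75 × 0.6 × 620 × (0.707 × 12) = 2367 N/mm → adequate.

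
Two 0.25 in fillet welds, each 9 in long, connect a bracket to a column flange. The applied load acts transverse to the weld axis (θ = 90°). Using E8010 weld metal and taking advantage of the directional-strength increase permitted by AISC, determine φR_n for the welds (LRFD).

φR_n ≈ 172 kips

E80XX → F_EXX = 80 ksi.
t_e = 0.707 × 0.25 = 0.1767 in; A_we = 0.1767 × 18 = 3.181 in².
Directional factor: 1.0 + 0.5 sin^1.5(90°) = 1.5.
F_nw = 0.6 × 80 × 1.5 = 72 ksi.
φR_n = 0.75 × 72 × 3.181 = 171.8 kips.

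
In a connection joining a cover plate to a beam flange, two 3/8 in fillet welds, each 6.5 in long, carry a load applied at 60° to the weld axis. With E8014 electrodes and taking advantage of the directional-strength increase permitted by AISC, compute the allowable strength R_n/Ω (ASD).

E80XX → F_EXX = 80 ksi.
t_e = 0.707 × 0.375 = 0.2651 in; A_we = 0.2651 × 13 = 3.447 in².
Directional factor: 1.0 + 0.5 sin^1.5(60°) = 1.403.
F_nw = 0.6 × 80 × 1.403 = 67.34 ksi.
R_n/Ω = (67.34 × 3.447) / 2.0 = 116.1 kips.

R_n/Ω ≈ 116 kips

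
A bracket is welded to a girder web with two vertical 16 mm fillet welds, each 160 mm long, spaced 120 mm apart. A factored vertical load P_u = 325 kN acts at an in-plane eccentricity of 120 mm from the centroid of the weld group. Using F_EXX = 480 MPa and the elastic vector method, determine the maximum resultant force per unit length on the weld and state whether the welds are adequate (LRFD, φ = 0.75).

f_max ≈ 2850 N/mm; NOT adequate

Total weld length L_w = 320 mm. Treat welds as unit-width lines.
Polar moment about centroid: J = 2[d³/12 + d(b/2)²] = 2[160³/12 + 160×60²] = 1835000 mm³.
Direct shear f_v = P/L_w = 325×10³ / 320 = 1016 N/mm (vertical).
Torsion M = P·e = 325×10³ × 120 = 39000000 N·mm.
Critical point at (x, y) = (60, 80) from centroid. f_tx = M·y/J = 1701 N/mm; f_ty = M·x/J = 1275 N/mm.
Resultant f_max = √[f_tx² + (f_v + f_ty)²] = √[1701² + (1016 + 1275)²] = 2853 N/mm.
Capacity per unit length: φr_n = 0.75 × 0.6 × 480 × (0.707 × 16) = 2443 N/mm.
2853 > 2443 → NOT adequate.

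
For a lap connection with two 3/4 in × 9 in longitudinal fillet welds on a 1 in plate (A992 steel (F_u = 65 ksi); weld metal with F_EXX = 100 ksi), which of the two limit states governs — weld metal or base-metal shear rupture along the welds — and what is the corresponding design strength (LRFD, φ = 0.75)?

t_e = 0.707 × 0.75 = 0.5302 in; L = 18 in.
Weld metal: φR_n = 0.75 × 0.6 × 100 × 0.5302 × 18 = 429.5 kips.
Base metal (shear rupture): φR_n = 0.75 × 0.6 × 65 × 1 × 18 = 526.5 kips.
Governing: weld metal.

φR_n ≈ 430 kips (weld metal governs)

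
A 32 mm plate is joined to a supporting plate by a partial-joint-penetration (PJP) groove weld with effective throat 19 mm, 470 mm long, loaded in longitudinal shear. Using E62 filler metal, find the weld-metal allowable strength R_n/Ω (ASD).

R_n/Ω ≈ 1660 kN

E62XX → F_EXX = 620 MPa.
Effective throat (given) t_e = 19 mm.
A_we = 19 × 470 = 8930 mm².
F_nw = 0.6 F_EXX = 372 MPa.
R_n/Ω = (372 × 8930) / 2.0 × 10⁻³ = 1661 kN.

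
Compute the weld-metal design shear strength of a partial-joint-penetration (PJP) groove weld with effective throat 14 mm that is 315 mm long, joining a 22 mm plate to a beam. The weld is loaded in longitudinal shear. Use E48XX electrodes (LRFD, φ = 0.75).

φR_n ≈ 953 kN

E48XX → F_EXX = 480 MPa.
Effective throat (given) t_e = 14 mm.
A_we = 14 × 315 = 4410 mm².
F_nw = 0.6 F_EXX = 288 MPa.
φR_n = 0.75 × 288 × 4410 × 10⁻³ = 952.6 kN.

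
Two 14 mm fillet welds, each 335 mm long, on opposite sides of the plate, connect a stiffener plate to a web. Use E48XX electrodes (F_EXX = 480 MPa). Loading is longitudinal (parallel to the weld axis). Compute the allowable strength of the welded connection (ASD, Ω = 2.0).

R_n/Ω ≈ 955 kN

Effective throat t_e = 0.707 × 14 = 9.898 mm.
Total length L = 670 mm; A_we = 9.898 × 670 = 6632 mm².
F_nw = 0.6 F_EXX = 0.6 × 480 = 288 MPa.
R_n = 288 × 6632 × 10⁻³ = 1910 kN; R_n/Ω = 1910/2.0 = 955 kN.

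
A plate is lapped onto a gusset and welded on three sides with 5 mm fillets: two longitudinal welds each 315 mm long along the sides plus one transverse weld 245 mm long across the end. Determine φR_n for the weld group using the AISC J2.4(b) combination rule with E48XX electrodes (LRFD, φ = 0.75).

E48XX → F_EXX = 480 MPa.
t_e = 0.707 × 5 = 3.535 mm.
R_nwl = 0.6 × 480 × 3.535 × 630 × 10⁻³ = 641.4 kN (longitudinal, 2 welds).
R_nwt = 0.6 × 480 × 3.535 × 245 × 10⁻³ = 249.4 kN (transverse, base value).
(i) R_nwl + R_nwt = 890.8 kN; (ii) 0.85 R_nwl + 1.5 R_nwt = 919.3 kN.
R_n = max = 919.3 kN [governs: (ii)]; φR_n = 689.5 kN.

φR_n ≈ 689 kN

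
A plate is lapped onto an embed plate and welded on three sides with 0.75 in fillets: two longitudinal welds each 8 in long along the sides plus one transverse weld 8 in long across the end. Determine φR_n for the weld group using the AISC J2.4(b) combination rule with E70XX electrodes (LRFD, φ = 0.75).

φR_n ≈ 428 kips

E70XX → F_EXX = 70 ksi.
t_e = 0.707 × 0.75 = 0.5302 in.
R_nwl = 0.6 × 70 × 0.5302 × 16 = 356.3 kips (longitudinal, 2 welds).
R_nwt = 0.6 × 70 × 0.5302 × 8 = 178.2 kips (transverse, base value).
(i) R_nwl + R_nwt = 534.5 kips; (ii) 0.85 R_nwl + 1.5 R_nwt = 570.1 kips.
R_n = max = 570.1 kips [governs: (ii)]; φR_n = 427.6 kips.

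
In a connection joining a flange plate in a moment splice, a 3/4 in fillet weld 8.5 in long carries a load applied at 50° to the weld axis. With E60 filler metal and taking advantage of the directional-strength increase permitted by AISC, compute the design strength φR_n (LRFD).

E60XX → F_EXX = 60 ksi.
t_e = 0.707 × 0.75 = 0.5302 in; A_we = 0.5302 × 8.5 = 4.507 in².
Directional factor: 1.0 + 0.5 sin^1.5(50°) = 1.335.
F_nw = 0.6 × 60 × 1.335 = 48.07 ksi.
φR_n = 0.75 × 48.07 × 4.507 = 162.5 kips.

φR_n ≈ 162 kips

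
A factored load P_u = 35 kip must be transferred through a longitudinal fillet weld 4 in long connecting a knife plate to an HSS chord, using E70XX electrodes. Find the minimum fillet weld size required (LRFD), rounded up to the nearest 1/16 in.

w = 7/16 in

E70XX → F_EXX = 70 ksi.
Total weld length L = 4 in.
Required throat t_e = P_u / (φ × 0.6 F_EXX × L) = 35 / (0.75 × 0.6 × 70 × 4) = 0.2778 in.
Required leg w = t_e / 0.707 = 0.3929 in → use 7/16 in.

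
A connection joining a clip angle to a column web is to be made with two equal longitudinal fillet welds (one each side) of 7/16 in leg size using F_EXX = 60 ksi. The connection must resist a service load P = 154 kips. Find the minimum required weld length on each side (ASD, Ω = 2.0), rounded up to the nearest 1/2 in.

L = 14 in on each side

Throat t_e = 0.707 × 0.4375 = 0.3093 in.
r_n/Ω = (0.6 × 60 × 0.3093) / 2.0 = 5.568 kip/in.
L_req = P / (r_n/Ω) = 154 / 5.568 = 27.66 in total.
Per side: 27.66 / 2 = 13.83 in.
Round up → use L = 14 in on each side.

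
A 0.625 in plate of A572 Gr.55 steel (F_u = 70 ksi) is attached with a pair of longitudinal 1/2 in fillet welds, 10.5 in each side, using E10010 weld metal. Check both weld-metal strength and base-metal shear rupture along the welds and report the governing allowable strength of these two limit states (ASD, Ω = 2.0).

E100XX → F_EXX = 100 ksi.
t_e = 0.707 × 0.5 = 0.3535 in; L = 21 in.
Weld metal: R_n/Ω = (1/2.0) × 0.6 × 100 × 0.3535 × 21 = 222.7 kip.
Base metal (shear rupture): R_n/Ω = (1/2.0) × 0.6 × 70 × 0.625 × 21 = 275.6 kip.
Governing: weld metal.

R_n/Ω ≈ 223 kip (weld metal governs)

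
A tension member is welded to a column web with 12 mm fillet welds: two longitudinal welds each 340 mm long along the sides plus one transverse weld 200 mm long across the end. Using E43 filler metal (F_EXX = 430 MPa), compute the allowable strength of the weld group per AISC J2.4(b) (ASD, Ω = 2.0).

R_n/Ω ≈ 963 kN

t_e = 0.707 × 12 = 8.484 mm.
R_nwl = 0.6 × 430 × 8.484 × 680 × 10⁻³ = 1488 kN (longitudinal, 2 welds).
R_nwt = 0.6 × 430 × 8.484 × 200 × 10⁻³ = 437.8 kN (transverse, base value).
(i) R_nwl + R_nwt = 1926 kN; (ii) 0.85 R_nwl + 1.5 R_nwt = 1922 kN.
R_n = max = 1926 kN [governs: (i)]; R_n/Ω = 963.1 kN.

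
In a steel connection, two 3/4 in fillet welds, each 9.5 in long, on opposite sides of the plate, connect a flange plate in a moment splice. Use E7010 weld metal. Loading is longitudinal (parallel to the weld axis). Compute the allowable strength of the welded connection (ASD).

R_n/Ω ≈ 212 kip

E70XX → F_EXX = 70 ksi.
Effective throat t_e = 0.707 × 0.75 = 0.5302 in.
Total length L = 19 in; A_we = 0.5302 × 19 = 10.07 in².
F_nw = 0.6 F_EXX = 0.6 × 70 = 42 ksi.
R_n = 42 × 10.07 = 423.1 kip; R_n/Ω = 423.1/2.0 = 211.6 kip.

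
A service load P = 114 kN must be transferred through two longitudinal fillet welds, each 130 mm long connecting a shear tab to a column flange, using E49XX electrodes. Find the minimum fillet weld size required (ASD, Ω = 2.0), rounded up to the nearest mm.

E49XX → F_EXX = 490 MPa.
Total weld length L = 260 mm.
Required throat t_e = P × Ω / (0.6 F_EXX × L) = 114 × 2.0 / (0.6 × 490 × 260 × 10⁻³) = 2.983 mm.
Required leg w = t_e / 0.707 = 4.219 mm → use 5 mm.

w = 5 mm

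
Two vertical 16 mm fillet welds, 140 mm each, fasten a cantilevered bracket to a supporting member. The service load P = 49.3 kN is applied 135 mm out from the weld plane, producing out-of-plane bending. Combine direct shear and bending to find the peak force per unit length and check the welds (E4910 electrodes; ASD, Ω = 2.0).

f_max ≈ 1030 N/mm; adequate

E49XX → F_EXX = 490 MPa.
L_w = 2 × 140 = 280 mm; section modulus (unit throat) S = 2 × L²/6 = 6533 mm².
Direct shear f_v = P/L_w = 49.3×10³/280 = 176.1 N/mm.
Moment M = P × e = 49.3×10³ × 135 = 6655500 N·mm; bending f_b = M/S = 1019 N/mm.
f_max = √(f_v² + f_b²) = √(176.1² + 1019²) = 1034 N/mm.
r_n/Ω = (1/2.0) × 0.6 × 490 × (0.707 × 16) = 1663 N/mm → adequate.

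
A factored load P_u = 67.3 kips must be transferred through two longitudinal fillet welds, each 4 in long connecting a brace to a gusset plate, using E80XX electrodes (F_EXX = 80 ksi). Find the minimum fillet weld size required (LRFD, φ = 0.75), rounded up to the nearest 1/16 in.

w = 3/8 in

Total weld length L = 8 in.
Required throat t_e = P_u / (φ × 0.6 F_EXX × L) = 67.3 / (0.75 × 0.6 × 80 × 8) = 0.2337 in.
Required leg w = t_e / 0.707 = 0.3305 in → use 3/8 in.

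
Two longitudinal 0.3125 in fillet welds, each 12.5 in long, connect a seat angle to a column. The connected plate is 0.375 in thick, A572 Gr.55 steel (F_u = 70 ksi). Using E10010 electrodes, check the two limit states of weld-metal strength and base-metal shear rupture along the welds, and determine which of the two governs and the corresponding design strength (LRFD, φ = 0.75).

E100XX → F_EXX = 100 ksi.
t_e = 0.707 × 0.3125 = 0.2209 in; L = 25 in.
Weld metal: φR_n = 0.75 × 0.6 × 100 × 0.2209 × 25 = 248.6 kip.
Base metal (shear rupture): φR_n = 0.75 × 0.6 × 70 × 0.375 × 25 = 295.3 kip.
Governing: weld metal.

φR_n ≈ 249 kip (weld metal governs)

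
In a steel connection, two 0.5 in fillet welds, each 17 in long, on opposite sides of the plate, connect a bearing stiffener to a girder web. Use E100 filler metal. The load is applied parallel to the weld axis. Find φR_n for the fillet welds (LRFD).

E100XX → F_EXX = 100 ksi.
Effective throat t_e = 0.707 × 0.5 = 0.3535 in.
Total length L = 34 in; A_we = 0.3535 × 34 = 12.02 in².
F_nw = 0.6 F_EXX = 0.6 × 100 = 60 ksi.
φR_n = 0.75 × 60 × 12.02 = 540.9 kip.

φR_n ≈ 541 kip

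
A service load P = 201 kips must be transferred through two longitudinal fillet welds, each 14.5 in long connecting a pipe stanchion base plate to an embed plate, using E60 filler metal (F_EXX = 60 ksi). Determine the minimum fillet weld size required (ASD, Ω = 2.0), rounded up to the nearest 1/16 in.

Total weld length L = 29 in.
Required throat t_e = P × Ω / (0.6 F_EXX × L) = 201 × 2.0 / (0.6 × 60 × 29) = 0.3851 in.
Required leg w = t_e / 0.707 = 0.5446 in → use 9/16 in.

w = 9/16 in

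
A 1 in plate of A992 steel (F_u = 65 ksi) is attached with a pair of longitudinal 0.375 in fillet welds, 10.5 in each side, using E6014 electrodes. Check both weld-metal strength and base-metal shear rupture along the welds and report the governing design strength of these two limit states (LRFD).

φR_n ≈ 150 kips (weld metal governs)

E60XX → F_EXX = 60 ksi.
t_e = 0.707 × 0.375 = 0.2651 in; L = 21 in.
Weld metal: φR_n = 0.75 × 0.6 × 60 × 0.2651 × 21 = 150.3 kips.
Base metal (shear rupture): φR_n = 0.75 × 0.6 × 65 × 1 × 21 = 614.2 kips.
Governing: weld metal.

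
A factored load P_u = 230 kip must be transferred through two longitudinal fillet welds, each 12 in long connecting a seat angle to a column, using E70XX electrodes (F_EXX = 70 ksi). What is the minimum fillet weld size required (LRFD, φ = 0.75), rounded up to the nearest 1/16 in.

Total weld length L = 24 in.
Required throat t_e = P_u / (φ × 0.6 F_EXX × L) = 230 / (0.75 × 0.6 × 70 × 24) = 0.3042 in.
Required leg w = t_e / 0.707 = 0.4303 in → use 7/16 in.

w = 7/16 in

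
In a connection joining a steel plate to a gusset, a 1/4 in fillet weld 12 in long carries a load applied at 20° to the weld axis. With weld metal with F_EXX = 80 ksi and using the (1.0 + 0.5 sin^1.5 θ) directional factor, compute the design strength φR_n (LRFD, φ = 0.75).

t_e = 0.707 × 0.25 = 0.1767 in; A_we = 0.1767 × 12 = 2.121 in².
Directional factor: 1.0 + 0.5 sin^1.5(20°) = 1.1.
F_nw = 0.6 × 80 × 1.1 = 52.8 ksi.
φR_n = 0.75 × 52.8 × 2.121 = 83.99 kip.

φR_n ≈ 84 kip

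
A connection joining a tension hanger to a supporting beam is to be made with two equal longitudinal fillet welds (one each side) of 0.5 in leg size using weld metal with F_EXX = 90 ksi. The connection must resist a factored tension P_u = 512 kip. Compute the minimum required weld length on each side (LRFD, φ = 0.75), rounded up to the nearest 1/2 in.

Throat t_e = 0.707 × 0.5 = 0.3535 in.
φr_n = 0.75 × 0.6 × 90 × 0.3535 = 14.32 kip/in.
L_req = P_u / φr_n = 512 / 14.32 = 35.76 in total.
Per side: 35.76 / 2 = 17.88 in.
Round up → use L = 18 in on each side.

L = 18 in on each side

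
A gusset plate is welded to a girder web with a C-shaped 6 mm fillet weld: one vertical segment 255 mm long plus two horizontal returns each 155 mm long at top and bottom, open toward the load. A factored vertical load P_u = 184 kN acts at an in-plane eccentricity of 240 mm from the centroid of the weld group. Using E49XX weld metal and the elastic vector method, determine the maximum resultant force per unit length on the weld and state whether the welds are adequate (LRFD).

f_max ≈ 1190 N/mm; NOT adequate

E49XX → F_EXX = 490 MPa.
Total weld length L_w = 565 mm. Treat welds as unit-width lines.
Centroid: x̄ = 2×155×77.5 / 565 = 42.52 mm from the vertical weld.
Polar moment about centroid: J = I_x + I_y = [255³/12 + 2×155×127.5²] + [255×42.52² + 2(155³/12 + 155×34.98²)] = 7882000 mm³.
Direct shear f_v = P/L_w = 184×10³ / 565 = 325.7 N/mm (vertical).
Torsion M = P·e = 184×10³ × 240 = 44160000 N·mm.
Critical point at (x, y) = (112.5, 127.5) from centroid. f_tx = M·y/J = 714.3 N/mm; f_ty = M·x/J = 630.2 N/mm.
Resultant f_max = √[f_tx² + (f_v + f_ty)²] = √[714.3² + (325.7 + 630.2)²] = 1193 N/mm.
Capacity per unit length: φr_n = 0.75 × 0.6 × 490 × (0.707 × 6) = 935.4 N/mm.
1193 > 935.4 → NOT adequate.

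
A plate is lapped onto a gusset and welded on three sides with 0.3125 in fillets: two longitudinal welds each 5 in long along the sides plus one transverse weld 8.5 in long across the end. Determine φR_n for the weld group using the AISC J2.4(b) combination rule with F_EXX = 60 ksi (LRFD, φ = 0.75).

φR_n ≈ 127 kip

t_e = 0.707 × 0.3125 = 0.2209 in.
R_nwl = 0.6 × 60 × 0.2209 × 10 = 79.54 kip (longitudinal, 2 welds).
R_nwt = 0.6 × 60 × 0.2209 × 8.5 = 67.61 kip (transverse, base value).
(i) R_nwl + R_nwt = 147.1 kip; (ii) 0.85 R_nwl + 1.5 R_nwt = 169 kip.
R_n = max = 169 kip [governs: (ii)]; φR_n = 126.8 kip.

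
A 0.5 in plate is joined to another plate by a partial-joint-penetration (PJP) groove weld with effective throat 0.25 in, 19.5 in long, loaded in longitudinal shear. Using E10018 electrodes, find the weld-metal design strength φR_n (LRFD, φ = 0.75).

E100XX → F_EXX = 100 ksi.
Effective throat (given) t_e = 0.25 in.
A_we = 0.25 × 19.5 = 4.875 in².
F_nw = 0.6 F_EXX = 60 ksi.
φR_n = 0.75 × 60 × 4.875 = 219.4 kip.

φR_n ≈ 219 kip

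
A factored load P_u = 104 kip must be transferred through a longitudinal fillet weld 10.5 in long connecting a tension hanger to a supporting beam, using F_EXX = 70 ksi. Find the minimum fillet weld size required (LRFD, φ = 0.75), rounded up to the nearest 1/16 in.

w = 1/2 in

Total weld length L = 10.5 in.
Required throat t_e = P_u / (φ × 0.6 F_EXX × L) = 104 / (0.75 × 0.6 × 70 × 10.5) = 0.3144 in.
Required leg w = t_e / 0.707 = 0.4447 in → use 1/2 in.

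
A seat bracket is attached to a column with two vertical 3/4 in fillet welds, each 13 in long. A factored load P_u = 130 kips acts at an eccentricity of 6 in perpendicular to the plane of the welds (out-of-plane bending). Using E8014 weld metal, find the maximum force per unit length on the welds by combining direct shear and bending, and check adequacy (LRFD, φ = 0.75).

E80XX → F_EXX = 80 ksi.
L_w = 2 × 13 = 26 in; section modulus (unit throat) S = 2 × L²/6 = 56.33 in².
Direct shear f_v = P/L_w = 130/26 = 5 kip/in.
Moment M = P × e = 130 × 6 = 780 kip·in; bending f_b = M/S = 13.85 kip/in.
f_max = √(f_v² + f_b²) = √(5² + 13.85²) = 14.72 kip/in.
φr_n = 0.75 × 0.6 × 80 × (0.707 × 0.75) = 19.09 kip/in → adequate.

f_max ≈ 14.7 kip/in; adequate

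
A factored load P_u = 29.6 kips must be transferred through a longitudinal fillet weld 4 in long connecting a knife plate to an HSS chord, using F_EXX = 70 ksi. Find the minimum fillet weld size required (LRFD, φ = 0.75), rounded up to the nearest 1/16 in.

Total weld length L = 4 in.
Required throat t_e = P_u / (φ × 0.6 F_EXX × L) = 29.6 / (0.75 × 0.6 × 70 × 4) = 0.2349 in.
Required leg w = t_e / 0.707 = 0.3323 in → use 3/8 in.

w = 3/8 in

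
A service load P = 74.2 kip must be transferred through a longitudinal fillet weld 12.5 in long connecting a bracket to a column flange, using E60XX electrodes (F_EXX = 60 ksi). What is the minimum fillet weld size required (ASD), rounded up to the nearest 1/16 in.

w = 1/2 in

Total weld length L = 12.5 in.
Required throat t_e = P × Ω / (0.6 F_EXX × L) = 74.2 × 2.0 / (0.6 × 60 × 12.5) = 0.3298 in.
Required leg w = t_e / 0.707 = 0.4664 in → use 1/2 in.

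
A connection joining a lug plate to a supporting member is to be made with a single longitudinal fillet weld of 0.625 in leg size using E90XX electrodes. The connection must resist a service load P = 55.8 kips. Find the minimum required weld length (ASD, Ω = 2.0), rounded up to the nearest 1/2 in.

L = 5 in

E90XX → F_EXX = 90 ksi.
Throat t_e = 0.707 × 0.625 = 0.4419 in.
r_n/Ω = (0.6 × 90 × 0.4419) / 2.0 = 11.93 kip/in.
L_req = P / (r_n/Ω) = 55.8 / 11.93 = 4.677 in total.
Round up → use L = 5 in.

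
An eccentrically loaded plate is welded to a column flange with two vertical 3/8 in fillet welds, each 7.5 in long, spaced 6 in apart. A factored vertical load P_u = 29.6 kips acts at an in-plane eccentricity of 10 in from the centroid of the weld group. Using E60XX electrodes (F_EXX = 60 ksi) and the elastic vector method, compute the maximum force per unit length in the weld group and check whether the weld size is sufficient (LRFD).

Total weld length L_w = 15 in. Treat welds as unit-width lines.
Polar moment about centroid: J = 2[d³/12 + d(b/2)²] = 2[7.5³/12 + 7.5×3²] = 205.3 in³.
Direct shear f_v = P/L_w = 29.6 / 15 = 1.973 kip/in (vertical).
Torsion M = P·e = 29.6 × 10 = 296 kip·in.
Critical point at (x, y) = (3, 3.75) from centroid. f_tx = M·y/J = 5.406 kip/in; f_ty = M·x/J = 4.325 kip/in.
Resultant f_max = √[f_tx² + (f_v + f_ty)²] = √[5.406² + (1.973 + 4.325)²] = 8.301 kip/in.
Capacity per unit length: φr_n = 0.75 × 0.6 × 60 × (0.707 × 0.375) = 7.158 kip/in.
8.301 > 7.158 → NOT adequate.

f_max ≈ 8.3 kip/in; NOT adequate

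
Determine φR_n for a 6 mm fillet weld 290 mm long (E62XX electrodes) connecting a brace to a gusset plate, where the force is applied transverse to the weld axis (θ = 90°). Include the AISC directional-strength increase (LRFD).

E62XX → F_EXX = 620 MPa.
t_e = 0.707 × 6 = 4.242 mm; A_we = 4.242 × 290 = 1230 mm².
Directional factor: 1.0 + 0.5 sin^1.5(90°) = 1.5.
F_nw = 0.6 × 620 × 1.5 = 558 MPa.
φR_n = 0.75 × 558 × 1230 × 10⁻³ = 514.8 kN.

φR_n ≈ 515 kN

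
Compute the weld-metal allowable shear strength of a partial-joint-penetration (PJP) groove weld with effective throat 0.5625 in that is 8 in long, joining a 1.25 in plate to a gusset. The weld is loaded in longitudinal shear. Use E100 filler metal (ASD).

E100XX → F_EXX = 100 ksi.
Effective throat (given) t_e = 0.5625 in.
A_we = 0.5625 × 8 = 4.5 in².
F_nw = 0.6 F_EXX = 60 ksi.
R_n/Ω = (60 × 4.5) / 2.0 = 135 kip.

R_n/Ω ≈ 135 kip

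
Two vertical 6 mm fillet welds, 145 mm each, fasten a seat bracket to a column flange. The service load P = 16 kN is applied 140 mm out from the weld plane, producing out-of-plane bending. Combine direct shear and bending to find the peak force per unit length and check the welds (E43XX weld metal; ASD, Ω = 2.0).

f_max ≈ 324 N/mm; adequate

E43XX → F_EXX = 430 MPa.
L_w = 2 × 145 = 290 mm; section modulus (unit throat) S = 2 × L²/6 = 7008 mm².
Direct shear f_v = P/L_w = 16×10³/290 = 55.17 N/mm.
Moment M = P × e = 16×10³ × 140 = 2240000 N·mm; bending f_b = M/S = 319.6 N/mm.
f_max = √(f_v² + f_b²) = √(55.17² + 319.6²) = 324.3 N/mm.
r_n/Ω = (1/2.0) × 0.6 × 430 × (0.707 × 6) = 547.2 N/mm → adequate.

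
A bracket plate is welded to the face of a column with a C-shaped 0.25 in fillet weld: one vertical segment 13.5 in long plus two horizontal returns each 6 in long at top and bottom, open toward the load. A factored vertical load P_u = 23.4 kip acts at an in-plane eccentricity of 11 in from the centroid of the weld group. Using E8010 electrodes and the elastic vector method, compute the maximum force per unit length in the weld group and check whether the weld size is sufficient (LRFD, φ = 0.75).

f_max ≈ 3.1 kip/in; adequate

E80XX → F_EXX = 80 ksi.
Total weld length L_w = 25.5 in. Treat welds as unit-width lines.
Centroid: x̄ = 2×6×3 / 25.5 = 1.412 in from the vertical weld.
Polar moment about centroid: J = I_x + I_y = [13.5³/12 + 2×6×6.75²] + [13.5×1.412² + 2(6³/12 + 6×1.588²)] = 845 in³.
Direct shear f_v = P/L_w = 23.4 / 25.5 = 0.9176 kip/in (vertical).
Torsion M = P·e = 23.4 × 11 = 257.4 kip·in.
Critical point at (x, y) = (4.588, 6.75) from centroid. f_tx = M·y/J = 2.056 kip/in; f_ty = M·x/J = 1.398 kip/in.
Resultant f_max = √[f_tx² + (f_v + f_ty)²] = √[2.056² + (0.9176 + 1.398)²] = 3.097 kip/in.
Capacity per unit length: φr_n = 0.75 × 0.6 × 80 × (0.707 × 0.25) = 6.363 kip/in.
3.097 ≤ 6.363 → adequate.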